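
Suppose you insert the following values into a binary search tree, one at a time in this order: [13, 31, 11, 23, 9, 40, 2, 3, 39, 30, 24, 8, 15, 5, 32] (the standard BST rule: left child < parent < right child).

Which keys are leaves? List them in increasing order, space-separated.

Insert 13: tree is empty, so 13 becomes the root.
Insert 31: 31 > 13 → go right. Place as right child of 13.
Insert 11: 11 < 13 → go left. Place as left child of 13.
Insert 23: 23 > 13 → go right; 23 < 31 → go left. Place as left child of 31.
Insert 9: 9 < 13 → go left; 9 < 11 → go left. Place as left child of 11.
Insert 40: 40 > 13 → go right; 40 > 31 → go right. Place as right child of 31.
Insert 2: 2 < 13 → go left; 2 < 11 → go left; 2 < 9 → go left. Place as left child of 9.
Insert 3: 3 < 13 → go left; 3 < 11 → go left; 3 < 9 → go left; 3 > 2 → go right. Place as right child of 2.
Insert 39: 39 > 13 → go right; 39 > 31 → go right; 39 < 40 → go left. Place as left child of 40.
Insert 30: 30 > 13 → go right; 30 < 31 → go left; 30 > 23 → go right. Place as right child of 23.
Insert 24: 24 > 13 → go right; 24 < 31 → go left; 24 > 23 → go right; 24 < 30 → go left. Place as left child of 30.
Insert 8: 8 < 13 → go left; 8 < 11 → go left; 8 < 9 → go left; 8 > 2 → go right; 8 > 3 → go right. Place as right child of 3.
Insert 15: 15 > 13 → go right; 15 < 31 → go left; 15 < 23 → go left. Place as left child of 23.
Insert 5: 5 < 13 → go left; 5 < 11 → go left; 5 < 9 → go left; 5 > 2 → go right; 5 > 3 → go right; 5 < 8 → go left. Place as left child of 8.
Insert 32: 32 > 13 → go right; 32 > 31 → go right; 32 < 40 → go left; 32 < 39 → go left. Place as left child of 39.

5 15 24 32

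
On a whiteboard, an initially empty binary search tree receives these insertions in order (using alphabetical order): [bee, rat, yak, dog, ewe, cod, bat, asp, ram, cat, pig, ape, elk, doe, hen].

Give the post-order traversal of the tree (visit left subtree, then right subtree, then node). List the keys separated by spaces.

ape asp bat cat doe cod elk hen pig ram ewe dog yak rat bee

bee: root
rat: right child of bee (depth 1)
yak: right child of rat (depth 2)
dog: left child of rat (depth 2)
ewe: right child of dog (depth 3)
cod: left child of dog (depth 3)
bat: left child of bee (depth 1)
asp: left child of bat (depth 2)
ram: right child of ewe (depth 4)
cat: left child of cod (depth 4)
pig: left child of ram (depth 5)
ape: left child of asp (depth 3)
elk: left child of ewe (depth 4)
doe: right child of cod (depth 4)
hen: left child of pig (depth 6)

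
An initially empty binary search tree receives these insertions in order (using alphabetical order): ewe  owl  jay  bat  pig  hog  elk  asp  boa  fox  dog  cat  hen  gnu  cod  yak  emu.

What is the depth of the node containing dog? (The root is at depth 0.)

4

Insert ewe: tree is empty, so ewe becomes the root.
Insert owl: owl > ewe → go right. Place as right child of ewe.
Insert jay: jay > ewe → go right; jay < owl → go left. Place as left child of owl.
Insert bat: bat < ewe → go left. Place as left child of ewe.
Insert pig: pig > ewe → go right; pig > owl → go right. Place as right child of owl.
Insert hog: hog > ewe → go right; hog < owl → go left; hog < jay → go left. Place as left child of jay.
Insert elk: elk < ewe → go left; elk > bat → go right. Place as right child of bat.
Insert asp: asp < ewe → go left; asp < bat → go left. Place as left child of bat.
Insert boa: boa < ewe → go left; boa > bat → go right; boa < elk → go left. Place as left child of elk.
Insert fox: fox > ewe → go right; fox < owl → go left; fox < jay → go left; fox < hog → go left. Place as left child of hog.
Insert dog: dog < ewe → go left; dog > bat → go right; dog < elk → go left; dog > boa → go right. Place as right child of boa.
Insert cat: cat < ewe → go left; cat > bat → go right; cat < elk → go left; cat > boa → go right; cat < dog → go left. Place as left child of dog.
Insert hen: hen > ewe → go right; hen < owl → go left; hen < jay → go left; hen < hog → go left; hen > fox → go right. Place as right child of fox.
Insert gnu: gnu > ewe → go right; gnu < owl → go left; gnu < jay → go left; gnu < hog → go left; gnu > fox → go right; gnu < hen → go left. Place as left child of hen.
Insert cod: cod < ewe → go left; cod > bat → go right; cod < elk → go left; cod > boa → go right; cod < dog → go left; cod > cat → go right. Place as right child of cat.
Insert yak: yak > ewe → go right; yak > owl → go right; yak > pig → go right. Place as right child of pig.
Insert emu: emu < ewe → go left; emu > bat → go right; emu > elk → go right. Place as right child of elk.

Path to dog: ewe → bat → elk → boa → dog, which is 4 edges.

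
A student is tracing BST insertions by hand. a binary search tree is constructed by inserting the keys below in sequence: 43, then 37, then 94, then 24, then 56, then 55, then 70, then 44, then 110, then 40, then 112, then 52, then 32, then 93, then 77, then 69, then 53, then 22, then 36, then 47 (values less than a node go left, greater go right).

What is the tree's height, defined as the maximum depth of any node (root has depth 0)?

Insert 43: tree is empty, so 43 becomes the root.
Insert 37: 37 < 43 → go left. Place as left child of 43.
Insert 94: 94 > 43 → go right. Place as right child of 43.
Insert 24: 24 < 43 → go left; 24 < 37 → go left. Place as left child of 37.
Insert 56: 56 > 43 → go right; 56 < 94 → go left. Place as left child of 94.
Insert 55: 55 > 43 → go right; 55 < 94 → go left; 55 < 56 → go left. Place as left child of 56.
Insert 70: 70 > 43 → go right; 70 < 94 → go left; 70 > 56 → go right. Place as right child of 56.
Insert 44: 44 > 43 → go right; 44 < 94 → go left; 44 < 56 → go left; 44 < 55 → go left. Place as left child of 55.
Insert 110: 110 > 43 → go right; 110 > 94 → go right. Place as right child of 94.
Insert 40: 40 < 43 → go left; 40 > 37 → go right. Place as right child of 37.
Insert 112: 112 > 43 → go right; 112 > 94 → go right; 112 > 110 → go right. Place as right child of 110.
Insert 52: 52 > 43 → go right; 52 < 94 → go left; 52 < 56 → go left; 52 < 55 → go left; 52 > 44 → go right. Place as right child of 44.
Insert 32: 32 < 43 → go left; 32 < 37 → go left; 32 > 24 → go right. Place as right child of 24.
Insert 93: 93 > 43 → go right; 93 < 94 → go left; 93 > 56 → go right; 93 > 70 → go right. Place as right child of 70.
Insert 77: 77 > 43 → go right; 77 < 94 → go left; 77 > 56 → go right; 77 > 70 → go right; 77 < 93 → go left. Place as left child of 93.
Insert 69: 69 > 43 → go right; 69 < 94 → go left; 69 > 56 → go right; 69 < 70 → go left. Place as left child of 70.
Insert 53: 53 > 43 → go right; 53 < 94 → go left; 53 < 56 → go left; 53 < 55 → go left; 53 > 44 → go right; 53 > 52 → go right. Place as right child of 52.
Insert 22: 22 < 43 → go left; 22 < 37 → go left; 22 < 24 → go left. Place as left child of 24.
Insert 36: 36 < 43 → go left; 36 < 37 → go left; 36 > 24 → go right; 36 > 32 → go right. Place as right child of 32.
Insert 47: 47 > 43 → go right; 47 < 94 → go left; 47 < 56 → go left; 47 < 55 → go left; 47 > 44 → go right; 47 < 52 → go left. Place as left child of 52.

The deepest node is 53 at depth 6.

6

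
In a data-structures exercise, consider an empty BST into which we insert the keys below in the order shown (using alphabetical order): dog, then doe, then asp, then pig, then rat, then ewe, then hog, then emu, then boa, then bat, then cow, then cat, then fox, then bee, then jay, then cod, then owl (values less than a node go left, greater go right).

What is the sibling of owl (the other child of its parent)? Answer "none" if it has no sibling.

dog: root
doe: left child of dog (depth 1)
asp: left child of doe (depth 2)
pig: right child of dog (depth 1)
rat: right child of pig (depth 2)
ewe: left child of pig (depth 2)
hog: right child of ewe (depth 3)
emu: left child of ewe (depth 3)
boa: right child of asp (depth 3)
bat: left child of boa (depth 4)
cow: right child of boa (depth 4)
cat: left child of cow (depth 5)
fox: left child of hog (depth 4)
bee: right child of bat (depth 5)
jay: right child of hog (depth 4)
cod: right child of cat (depth 6)
owl: right child of jay (depth 5)

owl's parent is jay, which has only one child.

none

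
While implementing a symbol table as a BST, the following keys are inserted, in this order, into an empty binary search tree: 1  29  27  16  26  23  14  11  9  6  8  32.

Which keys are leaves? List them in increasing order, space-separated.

Resulting structure (node: left, right):
  1: L=–, R=29
  29: L=27, R=32
  27: L=16, R=–
  16: L=14, R=26
  26: L=23, R=–
  23: L=–, R=–
  14: L=11, R=–
  11: L=9, R=–
  9: L=6, R=–
  6: L=–, R=8
  8: L=–, R=–
  32: L=–, R=–

8 23 32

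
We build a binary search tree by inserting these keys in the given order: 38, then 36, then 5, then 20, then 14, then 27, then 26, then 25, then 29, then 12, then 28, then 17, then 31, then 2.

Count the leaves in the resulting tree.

38: root
36: left child of 38 (depth 1)
5: left child of 36 (depth 2)
20: right child of 5 (depth 3)
14: left child of 20 (depth 4)
27: right child of 20 (depth 4)
26: left child of 27 (depth 5)
25: left child of 26 (depth 6)
29: right child of 27 (depth 5)
12: left child of 14 (depth 5)
28: left child of 29 (depth 6)
17: right child of 14 (depth 5)
31: right child of 29 (depth 6)
2: left child of 5 (depth 3)

Leaves: 2, 12, 17, 25, 28, 31 — 6 in total.

6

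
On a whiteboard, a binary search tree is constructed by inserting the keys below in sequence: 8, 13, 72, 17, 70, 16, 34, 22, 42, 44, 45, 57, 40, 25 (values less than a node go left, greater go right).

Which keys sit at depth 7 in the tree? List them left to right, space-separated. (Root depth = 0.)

25 40 44

8: root
13: right child of 8 (depth 1)
72: right child of 13 (depth 2)
17: left child of 72 (depth 3)
70: right child of 17 (depth 4)
16: left child of 17 (depth 4)
34: left child of 70 (depth 5)
22: left child of 34 (depth 6)
42: right child of 34 (depth 6)
44: right child of 42 (depth 7)
45: right child of 44 (depth 8)
57: right child of 45 (depth 9)
40: left child of 42 (depth 7)
25: right child of 22 (depth 7)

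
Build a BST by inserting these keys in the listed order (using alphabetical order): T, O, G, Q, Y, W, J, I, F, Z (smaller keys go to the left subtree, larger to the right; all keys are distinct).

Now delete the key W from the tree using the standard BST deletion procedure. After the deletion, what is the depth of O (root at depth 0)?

1

Insert T: tree is empty, so T becomes the root.
Insert O: O < T → go left. Place as left child of T.
Insert G: G < T → go left; G < O → go left. Place as left child of O.
Insert Q: Q < T → go left; Q > O → go right. Place as right child of O.
Insert Y: Y > T → go right. Place as right child of T.
Insert W: W > T → go right; W < Y → go left. Place as left child of Y.
Insert J: J < T → go left; J < O → go left; J > G → go right. Place as right child of G.
Insert I: I < T → go left; I < O → go left; I > G → go right; I < J → go left. Place as left child of J.
Insert F: F < T → go left; F < O → go left; F < G → go left. Place as left child of G.
Insert Z: Z > T → go right; Z > Y → go right. Place as right child of Y.

Delete W (at most one child — splice it out).
After deletion, path to O: T → O.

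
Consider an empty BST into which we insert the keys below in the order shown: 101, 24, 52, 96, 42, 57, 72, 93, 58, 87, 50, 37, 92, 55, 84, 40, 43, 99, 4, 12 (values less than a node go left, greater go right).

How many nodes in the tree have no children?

Insert 101: tree is empty, so 101 becomes the root.
Insert 24: 24 < 101 → go left. Place as left child of 101.
Insert 52: 52 < 101 → go left; 52 > 24 → go right. Place as right child of 24.
Insert 96: 96 < 101 → go left; 96 > 24 → go right; 96 > 52 → go right. Place as right child of 52.
Insert 42: 42 < 101 → go left; 42 > 24 → go right; 42 < 52 → go left. Place as left child of 52.
Insert 57: 57 < 101 → go left; 57 > 24 → go right; 57 > 52 → go right; 57 < 96 → go left. Place as left child of 96.
Insert 72: 72 < 101 → go left; 72 > 24 → go right; 72 > 52 → go right; 72 < 96 → go left; 72 > 57 → go right. Place as right child of 57.
Insert 93: 93 < 101 → go left; 93 > 24 → go right; 93 > 52 → go right; 93 < 96 → go left; 93 > 57 → go right; 93 > 72 → go right. Place as right child of 72.
Insert 58: 58 < 101 → go left; 58 > 24 → go right; 58 > 52 → go right; 58 < 96 → go left; 58 > 57 → go right; 58 < 72 → go left. Place as left child of 72.
Insert 87: 87 < 101 → go left; 87 > 24 → go right; 87 > 52 → go right; 87 < 96 → go left; 87 > 57 → go right; 87 > 72 → go right; 87 < 93 → go left. Place as left child of 93.
Insert 50: 50 < 101 → go left; 50 > 24 → go right; 50 < 52 → go left; 50 > 42 → go right. Place as right child of 42.
Insert 37: 37 < 101 → go left; 37 > 24 → go right; 37 < 52 → go left; 37 < 42 → go left. Place as left child of 42.
Insert 92: 92 < 101 → go left; 92 > 24 → go right; 92 > 52 → go right; 92 < 96 → go left; 92 > 57 → go right; 92 > 72 → go right; 92 < 93 → go left; 92 > 87 → go right. Place as right child of 87.
Insert 55: 55 < 101 → go left; 55 > 24 → go right; 55 > 52 → go right; 55 < 96 → go left; 55 < 57 → go left. Place as left child of 57.
Insert 84: 84 < 101 → go left; 84 > 24 → go right; 84 > 52 → go right; 84 < 96 → go left; 84 > 57 → go right; 84 > 72 → go right; 84 < 93 → go left; 84 < 87 → go left. Place as left child of 87.
Insert 40: 40 < 101 → go left; 40 > 24 → go right; 40 < 52 → go left; 40 < 42 → go left; 40 > 37 → go right. Place as right child of 37.
Insert 43: 43 < 101 → go left; 43 > 24 → go right; 43 < 52 → go left; 43 > 42 → go right; 43 < 50 → go left. Place as left child of 50.
Insert 99: 99 < 101 → go left; 99 > 24 → go right; 99 > 52 → go right; 99 > 96 → go right. Place as right child of 96.
Insert 4: 4 < 101 → go left; 4 < 24 → go left. Place as left child of 24.
Insert 12: 12 < 101 → go left; 12 < 24 → go left; 12 > 4 → go right. Place as right child of 4.

Leaves: 12, 40, 43, 55, 58, 84, 92, 99 — 8 in total.

8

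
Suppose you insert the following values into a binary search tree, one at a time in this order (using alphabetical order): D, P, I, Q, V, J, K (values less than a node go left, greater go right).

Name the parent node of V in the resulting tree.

Q

Insert D: tree is empty, so D becomes the root.
Insert P: P > D → go right. Place as right child of D.
Insert I: I > D → go right; I < P → go left. Place as left child of P.
Insert Q: Q > D → go right; Q > P → go right. Place as right child of P.
Insert V: V > D → go right; V > P → go right; V > Q → go right. Place as right child of Q.
Insert J: J > D → go right; J < P → go left; J > I → go right. Place as right child of I.
Insert K: K > D → go right; K < P → go left; K > I → go right; K > J → go right. Place as right child of J.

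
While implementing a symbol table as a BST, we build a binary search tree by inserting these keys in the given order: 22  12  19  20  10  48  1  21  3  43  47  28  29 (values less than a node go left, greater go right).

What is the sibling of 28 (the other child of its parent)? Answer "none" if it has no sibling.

47

Resulting structure (node: left, right):
  22: L=12, R=48
  12: L=10, R=19
  19: L=–, R=20
  20: L=–, R=21
  10: L=1, R=–
  48: L=43, R=–
  1: L=–, R=3
  21: L=–, R=–
  3: L=–, R=–
  43: L=28, R=47
  47: L=–, R=–
  28: L=–, R=29
  29: L=–, R=–

28's parent is 43; the other child of 43 is 47.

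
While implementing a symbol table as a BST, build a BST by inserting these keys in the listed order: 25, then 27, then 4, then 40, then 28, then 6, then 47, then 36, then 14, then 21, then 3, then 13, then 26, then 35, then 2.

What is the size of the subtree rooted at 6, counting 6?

25: root
27: right child of 25 (depth 1)
4: left child of 25 (depth 1)
40: right child of 27 (depth 2)
28: left child of 40 (depth 3)
6: right child of 4 (depth 2)
47: right child of 40 (depth 3)
36: right child of 28 (depth 4)
14: right child of 6 (depth 3)
21: right child of 14 (depth 4)
3: left child of 4 (depth 2)
13: left child of 14 (depth 4)
26: left child of 27 (depth 2)
35: left child of 36 (depth 5)
2: left child of 3 (depth 3)

Subtree rooted at 6 contains: 6, 14, 13, 21 — 4 nodes.

4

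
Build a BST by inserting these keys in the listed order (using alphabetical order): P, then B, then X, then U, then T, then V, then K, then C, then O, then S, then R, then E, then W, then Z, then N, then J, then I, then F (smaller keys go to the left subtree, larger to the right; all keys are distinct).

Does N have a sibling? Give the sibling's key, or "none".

none

Insert P: tree is empty, so P becomes the root.
Insert B: B < P → go left. Place as left child of P.
Insert X: X > P → go right. Place as right child of P.
Insert U: U > P → go right; U < X → go left. Place as left child of X.
Insert T: T > P → go right; T < X → go left; T < U → go left. Place as left child of U.
Insert V: V > P → go right; V < X → go left; V > U → go right. Place as right child of U.
Insert K: K < P → go left; K > B → go right. Place as right child of B.
Insert C: C < P → go left; C > B → go right; C < K → go left. Place as left child of K.
Insert O: O < P → go left; O > B → go right; O > K → go right. Place as right child of K.
Insert S: S > P → go right; S < X → go left; S < U → go left; S < T → go left. Place as left child of T.
Insert R: R > P → go right; R < X → go left; R < U → go left; R < T → go left; R < S → go left. Place as left child of S.
Insert E: E < P → go left; E > B → go right; E < K → go left; E > C → go right. Place as right child of C.
Insert W: W > P → go right; W < X → go left; W > U → go right; W > V → go right. Place as right child of V.
Insert Z: Z > P → go right; Z > X → go right. Place as right child of X.
Insert N: N < P → go left; N > B → go right; N > K → go right; N < O → go left. Place as left child of O.
Insert J: J < P → go left; J > B → go right; J < K → go left; J > C → go right; J > E → go right. Place as right child of E.
Insert I: I < P → go left; I > B → go right; I < K → go left; I > C → go right; I > E → go right; I < J → go left. Place as left child of J.
Insert F: F < P → go left; F > B → go right; F < K → go left; F > C → go right; F > E → go right; F < J → go left; F < I → go left. Place as left child of I.

N's parent is O, which has only one child.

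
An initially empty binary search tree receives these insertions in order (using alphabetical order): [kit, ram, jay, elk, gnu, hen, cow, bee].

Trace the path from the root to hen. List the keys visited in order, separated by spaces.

kit jay elk gnu hen

Insert kit: tree is empty, so kit becomes the root.
Insert ram: ram > kit → go right. Place as right child of kit.
Insert jay: jay < kit → go left. Place as left child of kit.
Insert elk: elk < kit → go left; elk < jay → go left. Place as left child of jay.
Insert gnu: gnu < kit → go left; gnu < jay → go left; gnu > elk → go right. Place as right child of elk.
Insert hen: hen < kit → go left; hen < jay → go left; hen > elk → go right; hen > gnu → go right. Place as right child of gnu.
Insert cow: cow < kit → go left; cow < jay → go left; cow < elk → go left. Place as left child of elk.
Insert bee: bee < kit → go left; bee < jay → go left; bee < elk → go left; bee < cow → go left. Place as left child of cow.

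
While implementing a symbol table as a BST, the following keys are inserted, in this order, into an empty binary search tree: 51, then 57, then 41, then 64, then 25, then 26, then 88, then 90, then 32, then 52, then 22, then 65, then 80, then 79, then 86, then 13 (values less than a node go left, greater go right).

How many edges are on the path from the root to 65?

Resulting structure (node: left, right):
  51: L=41, R=57
  57: L=52, R=64
  41: L=25, R=–
  64: L=–, R=88
  25: L=22, R=26
  26: L=–, R=32
  88: L=65, R=90
  90: L=–, R=–
  32: L=–, R=–
  52: L=–, R=–
  22: L=13, R=–
  65: L=–, R=80
  80: L=79, R=86
  79: L=–, R=–
  86: L=–, R=–
  13: L=–, R=–

Path to 65: 51 → 57 → 64 → 88 → 65, which is 4 edges.

4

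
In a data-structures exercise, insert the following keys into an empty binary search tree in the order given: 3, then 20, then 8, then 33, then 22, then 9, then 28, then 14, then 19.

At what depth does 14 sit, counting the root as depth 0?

4

Insert 3: tree is empty, so 3 becomes the root.
Insert 20: 20 > 3 → go right. Place as right child of 3.
Insert 8: 8 > 3 → go right; 8 < 20 → go left. Place as left child of 20.
Insert 33: 33 > 3 → go right; 33 > 20 → go right. Place as right child of 20.
Insert 22: 22 > 3 → go right; 22 > 20 → go right; 22 < 33 → go left. Place as left child of 33.
Insert 9: 9 > 3 → go right; 9 < 20 → go left; 9 > 8 → go right. Place as right child of 8.
Insert 28: 28 > 3 → go right; 28 > 20 → go right; 28 < 33 → go left; 28 > 22 → go right. Place as right child of 22.
Insert 14: 14 > 3 → go right; 14 < 20 → go left; 14 > 8 → go right; 14 > 9 → go right. Place as right child of 9.
Insert 19: 19 > 3 → go right; 19 < 20 → go left; 19 > 8 → go right; 19 > 9 → go right; 19 > 14 → go right. Place as right child of 14.

Path to 14: 3 → 20 → 8 → 9 → 14, which is 4 edges.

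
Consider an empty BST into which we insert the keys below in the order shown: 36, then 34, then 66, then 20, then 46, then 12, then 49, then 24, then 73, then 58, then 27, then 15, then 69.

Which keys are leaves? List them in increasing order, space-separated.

36: root
34: left child of 36 (depth 1)
66: right child of 36 (depth 1)
20: left child of 34 (depth 2)
46: left child of 66 (depth 2)
12: left child of 20 (depth 3)
49: right child of 46 (depth 3)
24: right child of 20 (depth 3)
73: right child of 66 (depth 2)
58: right child of 49 (depth 4)
27: right child of 24 (depth 4)
15: right child of 12 (depth 4)
69: left child of 73 (depth 3)

15 27 58 69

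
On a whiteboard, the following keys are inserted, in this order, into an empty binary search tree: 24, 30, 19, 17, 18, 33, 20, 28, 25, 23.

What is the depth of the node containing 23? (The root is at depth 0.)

3

24: root
30: right child of 24 (depth 1)
19: left child of 24 (depth 1)
17: left child of 19 (depth 2)
18: right child of 17 (depth 3)
33: right child of 30 (depth 2)
20: right child of 19 (depth 2)
28: left child of 30 (depth 2)
25: left child of 28 (depth 3)
23: right child of 20 (depth 3)

Path to 23: 24 → 19 → 20 → 23, which is 3 edges.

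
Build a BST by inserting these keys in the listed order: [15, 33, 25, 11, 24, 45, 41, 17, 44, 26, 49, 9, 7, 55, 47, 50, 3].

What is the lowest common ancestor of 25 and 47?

15: root
33: right child of 15 (depth 1)
25: left child of 33 (depth 2)
11: left child of 15 (depth 1)
24: left child of 25 (depth 3)
45: right child of 33 (depth 2)
41: left child of 45 (depth 3)
17: left child of 24 (depth 4)
44: right child of 41 (depth 4)
26: right child of 25 (depth 3)
49: right child of 45 (depth 3)
9: left child of 11 (depth 2)
7: left child of 9 (depth 3)
55: right child of 49 (depth 4)
47: left child of 49 (depth 4)
50: left child of 55 (depth 5)
3: left child of 7 (depth 4)

Path to 25: 15 → 33 → 25
Path to 47: 15 → 33 → 45 → 49 → 47
The paths share a prefix ending at 33, then split left and right.

33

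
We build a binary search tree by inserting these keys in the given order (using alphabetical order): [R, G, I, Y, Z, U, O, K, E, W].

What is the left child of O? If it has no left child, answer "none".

R: root
G: left child of R (depth 1)
I: right child of G (depth 2)
Y: right child of R (depth 1)
Z: right child of Y (depth 2)
U: left child of Y (depth 2)
O: right child of I (depth 3)
K: left child of O (depth 4)
E: left child of G (depth 2)
W: right child of U (depth 3)

K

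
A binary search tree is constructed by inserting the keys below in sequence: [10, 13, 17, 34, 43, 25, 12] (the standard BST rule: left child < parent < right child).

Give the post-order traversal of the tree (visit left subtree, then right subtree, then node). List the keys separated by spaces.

12 25 43 34 17 13 10

Resulting structure (node: left, right):
  10: L=–, R=13
  13: L=12, R=17
  17: L=–, R=34
  34: L=25, R=43
  43: L=–, R=–
  25: L=–, R=–
  12: L=–, R=–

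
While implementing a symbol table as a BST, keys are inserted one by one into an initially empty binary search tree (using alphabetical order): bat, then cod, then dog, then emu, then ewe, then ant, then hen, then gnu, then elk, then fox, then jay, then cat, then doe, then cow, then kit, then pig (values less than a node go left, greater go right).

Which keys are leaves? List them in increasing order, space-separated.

ant cat cow elk fox pig

Insert bat: tree is empty, so bat becomes the root.
Insert cod: cod > bat → go right. Place as right child of bat.
Insert dog: dog > bat → go right; dog > cod → go right. Place as right child of cod.
Insert emu: emu > bat → go right; emu > cod → go right; emu > dog → go right. Place as right child of dog.
Insert ewe: ewe > bat → go right; ewe > cod → go right; ewe > dog → go right; ewe > emu → go right. Place as right child of emu.
Insert ant: ant < bat → go left. Place as left child of bat.
Insert hen: hen > bat → go right; hen > cod → go right; hen > dog → go right; hen > emu → go right; hen > ewe → go right. Place as right child of ewe.
Insert gnu: gnu > bat → go right; gnu > cod → go right; gnu > dog → go right; gnu > emu → go right; gnu > ewe → go right; gnu < hen → go left. Place as left child of hen.
Insert elk: elk > bat → go right; elk > cod → go right; elk > dog → go right; elk < emu → go left. Place as left child of emu.
Insert fox: fox > bat → go right; fox > cod → go right; fox > dog → go right; fox > emu → go right; fox > ewe → go right; fox < hen → go left; fox < gnu → go left. Place as left child of gnu.
Insert jay: jay > bat → go right; jay > cod → go right; jay > dog → go right; jay > emu → go right; jay > ewe → go right; jay > hen → go right. Place as right child of hen.
Insert cat: cat > bat → go right; cat < cod → go left. Place as left child of cod.
Insert doe: doe > bat → go right; doe > cod → go right; doe < dog → go left. Place as left child of dog.
Insert cow: cow > bat → go right; cow > cod → go right; cow < dog → go left; cow < doe → go left. Place as left child of doe.
Insert kit: kit > bat → go right; kit > cod → go right; kit > dog → go right; kit > emu → go right; kit > ewe → go right; kit > hen → go right; kit > jay → go right. Place as right child of jay.
Insert pig: pig > bat → go right; pig > cod → go right; pig > dog → go right; pig > emu → go right; pig > ewe → go right; pig > hen → go right; pig > jay → go right; pig > kit → go right. Place as right child of kit.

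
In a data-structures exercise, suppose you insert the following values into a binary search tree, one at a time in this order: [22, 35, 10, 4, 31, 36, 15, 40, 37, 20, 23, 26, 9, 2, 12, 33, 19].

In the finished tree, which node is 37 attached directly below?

Insert 22: tree is empty, so 22 becomes the root.
Insert 35: 35 > 22 → go right. Place as right child of 22.
Insert 10: 10 < 22 → go left. Place as left child of 22.
Insert 4: 4 < 22 → go left; 4 < 10 → go left. Place as left child of 10.
Insert 31: 31 > 22 → go right; 31 < 35 → go left. Place as left child of 35.
Insert 36: 36 > 22 → go right; 36 > 35 → go right. Place as right child of 35.
Insert 15: 15 < 22 → go left; 15 > 10 → go right. Place as right child of 10.
Insert 40: 40 > 22 → go right; 40 > 35 → go right; 40 > 36 → go right. Place as right child of 36.
Insert 37: 37 > 22 → go right; 37 > 35 → go right; 37 > 36 → go right; 37 < 40 → go left. Place as left child of 40.
Insert 20: 20 < 22 → go left; 20 > 10 → go right; 20 > 15 → go right. Place as right child of 15.
Insert 23: 23 > 22 → go right; 23 < 35 → go left; 23 < 31 → go left. Place as left child of 31.
Insert 26: 26 > 22 → go right; 26 < 35 → go left; 26 < 31 → go left; 26 > 23 → go right. Place as right child of 23.
Insert 9: 9 < 22 → go left; 9 < 10 → go left; 9 > 4 → go right. Place as right child of 4.
Insert 2: 2 < 22 → go left; 2 < 10 → go left; 2 < 4 → go left. Place as left child of 4.
Insert 12: 12 < 22 → go left; 12 > 10 → go right; 12 < 15 → go left. Place as left child of 15.
Insert 33: 33 > 22 → go right; 33 < 35 → go left; 33 > 31 → go right. Place as right child of 31.
Insert 19: 19 < 22 → go left; 19 > 10 → go right; 19 > 15 → go right; 19 < 20 → go left. Place as left child of 20.

40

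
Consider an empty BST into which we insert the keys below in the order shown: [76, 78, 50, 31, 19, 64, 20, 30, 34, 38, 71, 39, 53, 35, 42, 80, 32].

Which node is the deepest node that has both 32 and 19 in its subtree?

31

Insert 76: tree is empty, so 76 becomes the root.
Insert 78: 78 > 76 → go right. Place as right child of 76.
Insert 50: 50 < 76 → go left. Place as left child of 76.
Insert 31: 31 < 76 → go left; 31 < 50 → go left. Place as left child of 50.
Insert 19: 19 < 76 → go left; 19 < 50 → go left; 19 < 31 → go left. Place as left child of 31.
Insert 64: 64 < 76 → go left; 64 > 50 → go right. Place as right child of 50.
Insert 20: 20 < 76 → go left; 20 < 50 → go left; 20 < 31 → go left; 20 > 19 → go right. Place as right child of 19.
Insert 30: 30 < 76 → go left; 30 < 50 → go left; 30 < 31 → go left; 30 > 19 → go right; 30 > 20 → go right. Place as right child of 20.
Insert 34: 34 < 76 → go left; 34 < 50 → go left; 34 > 31 → go right. Place as right child of 31.
Insert 38: 38 < 76 → go left; 38 < 50 → go left; 38 > 31 → go right; 38 > 34 → go right. Place as right child of 34.
Insert 71: 71 < 76 → go left; 71 > 50 → go right; 71 > 64 → go right. Place as right child of 64.
Insert 39: 39 < 76 → go left; 39 < 50 → go left; 39 > 31 → go right; 39 > 34 → go right; 39 > 38 → go right. Place as right child of 38.
Insert 53: 53 < 76 → go left; 53 > 50 → go right; 53 < 64 → go left. Place as left child of 64.
Insert 35: 35 < 76 → go left; 35 < 50 → go left; 35 > 31 → go right; 35 > 34 → go right; 35 < 38 → go left. Place as left child of 38.
Insert 42: 42 < 76 → go left; 42 < 50 → go left; 42 > 31 → go right; 42 > 34 → go right; 42 > 38 → go right; 42 > 39 → go right. Place as right child of 39.
Insert 80: 80 > 76 → go right; 80 > 78 → go right. Place as right child of 78.
Insert 32: 32 < 76 → go left; 32 < 50 → go left; 32 > 31 → go right; 32 < 34 → go left. Place as left child of 34.

Path to 32: 76 → 50 → 31 → 34 → 32
Path to 19: 76 → 50 → 31 → 19
The paths share a prefix ending at 31, then split left and right.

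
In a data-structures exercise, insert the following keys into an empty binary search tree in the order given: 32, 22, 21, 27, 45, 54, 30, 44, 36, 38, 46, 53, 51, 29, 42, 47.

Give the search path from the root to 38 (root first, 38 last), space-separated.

32: root
22: left child of 32 (depth 1)
21: left child of 22 (depth 2)
27: right child of 22 (depth 2)
45: right child of 32 (depth 1)
54: right child of 45 (depth 2)
30: right child of 27 (depth 3)
44: left child of 45 (depth 2)
36: left child of 44 (depth 3)
38: right child of 36 (depth 4)
46: left child of 54 (depth 3)
53: right child of 46 (depth 4)
51: left child of 53 (depth 5)
29: left child of 30 (depth 4)
42: right child of 38 (depth 5)
47: left child of 51 (depth 6)

32 45 44 36 38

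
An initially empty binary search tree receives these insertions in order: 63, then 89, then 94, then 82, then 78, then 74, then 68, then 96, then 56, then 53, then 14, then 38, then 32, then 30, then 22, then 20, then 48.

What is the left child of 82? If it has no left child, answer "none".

Insert 63: tree is empty, so 63 becomes the root.
Insert 89: 89 > 63 → go right. Place as right child of 63.
Insert 94: 94 > 63 → go right; 94 > 89 → go right. Place as right child of 89.
Insert 82: 82 > 63 → go right; 82 < 89 → go left. Place as left child of 89.
Insert 78: 78 > 63 → go right; 78 < 89 → go left; 78 < 82 → go left. Place as left child of 82.
Insert 74: 74 > 63 → go right; 74 < 89 → go left; 74 < 82 → go left; 74 < 78 → go left. Place as left child of 78.
Insert 68: 68 > 63 → go right; 68 < 89 → go left; 68 < 82 → go left; 68 < 78 → go left; 68 < 74 → go left. Place as left child of 74.
Insert 96: 96 > 63 → go right; 96 > 89 → go right; 96 > 94 → go right. Place as right child of 94.
Insert 56: 56 < 63 → go left. Place as left child of 63.
Insert 53: 53 < 63 → go left; 53 < 56 → go left. Place as left child of 56.
Insert 14: 14 < 63 → go left; 14 < 56 → go left; 14 < 53 → go left. Place as left child of 53.
Insert 38: 38 < 63 → go left; 38 < 56 → go left; 38 < 53 → go left; 38 > 14 → go right. Place as right child of 14.
Insert 32: 32 < 63 → go left; 32 < 56 → go left; 32 < 53 → go left; 32 > 14 → go right; 32 < 38 → go left. Place as left child of 38.
Insert 30: 30 < 63 → go left; 30 < 56 → go left; 30 < 53 → go left; 30 > 14 → go right; 30 < 38 → go left; 30 < 32 → go left. Place as left child of 32.
Insert 22: 22 < 63 → go left; 22 < 56 → go left; 22 < 53 → go left; 22 > 14 → go right; 22 < 38 → go left; 22 < 32 → go left; 22 < 30 → go left. Place as left child of 30.
Insert 20: 20 < 63 → go left; 20 < 56 → go left; 20 < 53 → go left; 20 > 14 → go right; 20 < 38 → go left; 20 < 32 → go left; 20 < 30 → go left; 20 < 22 → go left. Place as left child of 22.
Insert 48: 48 < 63 → go left; 48 < 56 → go left; 48 < 53 → go left; 48 > 14 → go right; 48 > 38 → go right. Place as right child of 38.

78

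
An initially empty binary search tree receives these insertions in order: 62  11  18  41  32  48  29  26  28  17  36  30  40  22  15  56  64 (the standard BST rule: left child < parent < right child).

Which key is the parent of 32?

Resulting structure (node: left, right):
  62: L=11, R=64
  11: L=–, R=18
  18: L=17, R=41
  41: L=32, R=48
  32: L=29, R=36
  48: L=–, R=56
  29: L=26, R=30
  26: L=22, R=28
  28: L=–, R=–
  17: L=15, R=–
  36: L=–, R=40
  30: L=–, R=–
  40: L=–, R=–
  22: L=–, R=–
  15: L=–, R=–
  56: L=–, R=–
  64: L=–, R=–

41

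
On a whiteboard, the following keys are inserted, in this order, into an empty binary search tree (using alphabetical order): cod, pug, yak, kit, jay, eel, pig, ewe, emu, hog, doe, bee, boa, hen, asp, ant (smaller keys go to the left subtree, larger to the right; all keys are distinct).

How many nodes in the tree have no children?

7

cod: root
pug: right child of cod (depth 1)
yak: right child of pug (depth 2)
kit: left child of pug (depth 2)
jay: left child of kit (depth 3)
eel: left child of jay (depth 4)
pig: right child of kit (depth 3)
ewe: right child of eel (depth 5)
emu: left child of ewe (depth 6)
hog: right child of ewe (depth 6)
doe: left child of eel (depth 5)
bee: left child of cod (depth 1)
boa: right child of bee (depth 2)
hen: left child of hog (depth 7)
asp: left child of bee (depth 2)
ant: left child of asp (depth 3)

Leaves: ant, boa, doe, emu, hen, pig, yak — 7 in total.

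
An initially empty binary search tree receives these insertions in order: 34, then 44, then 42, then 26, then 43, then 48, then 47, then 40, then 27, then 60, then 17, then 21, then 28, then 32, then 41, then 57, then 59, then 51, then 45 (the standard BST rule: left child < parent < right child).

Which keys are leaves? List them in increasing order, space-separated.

21 32 41 43 45 51 59

34: root
44: right child of 34 (depth 1)
42: left child of 44 (depth 2)
26: left child of 34 (depth 1)
43: right child of 42 (depth 3)
48: right child of 44 (depth 2)
47: left child of 48 (depth 3)
40: left child of 42 (depth 3)
27: right child of 26 (depth 2)
60: right child of 48 (depth 3)
17: left child of 26 (depth 2)
21: right child of 17 (depth 3)
28: right child of 27 (depth 3)
32: right child of 28 (depth 4)
41: right child of 40 (depth 4)
57: left child of 60 (depth 4)
59: right child of 57 (depth 5)
51: left child of 57 (depth 5)
45: left child of 47 (depth 4)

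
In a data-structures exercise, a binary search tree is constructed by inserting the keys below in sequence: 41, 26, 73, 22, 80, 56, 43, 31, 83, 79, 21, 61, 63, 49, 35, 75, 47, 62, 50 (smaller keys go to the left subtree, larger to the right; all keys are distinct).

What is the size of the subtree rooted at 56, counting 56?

8

41: root
26: left child of 41 (depth 1)
73: right child of 41 (depth 1)
22: left child of 26 (depth 2)
80: right child of 73 (depth 2)
56: left child of 73 (depth 2)
43: left child of 56 (depth 3)
31: right child of 26 (depth 2)
83: right child of 80 (depth 3)
79: left child of 80 (depth 3)
21: left child of 22 (depth 3)
61: right child of 56 (depth 3)
63: right child of 61 (depth 4)
49: right child of 43 (depth 4)
35: right child of 31 (depth 3)
75: left child of 79 (depth 4)
47: left child of 49 (depth 5)
62: left child of 63 (depth 5)
50: right child of 49 (depth 5)

Subtree rooted at 56 contains: 56, 43, 49, 47, 50, 61, 63, 62 — 8 nodes.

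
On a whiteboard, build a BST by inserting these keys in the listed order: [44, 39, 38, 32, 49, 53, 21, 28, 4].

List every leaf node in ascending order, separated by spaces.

44: root
39: left child of 44 (depth 1)
38: left child of 39 (depth 2)
32: left child of 38 (depth 3)
49: right child of 44 (depth 1)
53: right child of 49 (depth 2)
21: left child of 32 (depth 4)
28: right child of 21 (depth 5)
4: left child of 21 (depth 5)

4 28 53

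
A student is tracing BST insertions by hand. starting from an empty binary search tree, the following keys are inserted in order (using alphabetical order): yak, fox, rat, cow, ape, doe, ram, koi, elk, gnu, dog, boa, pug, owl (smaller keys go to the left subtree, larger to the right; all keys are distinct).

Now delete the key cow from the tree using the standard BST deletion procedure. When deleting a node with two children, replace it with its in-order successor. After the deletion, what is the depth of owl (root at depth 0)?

yak: root
fox: left child of yak (depth 1)
rat: right child of fox (depth 2)
cow: left child of fox (depth 2)
ape: left child of cow (depth 3)
doe: right child of cow (depth 3)
ram: left child of rat (depth 3)
koi: left child of ram (depth 4)
elk: right child of doe (depth 4)
gnu: left child of koi (depth 5)
dog: left child of elk (depth 5)
boa: right child of ape (depth 4)
pug: right child of koi (depth 5)
owl: left child of pug (depth 6)

Delete cow (two children — replace with in-order successor).
After deletion, path to owl: yak → fox → rat → ram → koi → pug → owl.

6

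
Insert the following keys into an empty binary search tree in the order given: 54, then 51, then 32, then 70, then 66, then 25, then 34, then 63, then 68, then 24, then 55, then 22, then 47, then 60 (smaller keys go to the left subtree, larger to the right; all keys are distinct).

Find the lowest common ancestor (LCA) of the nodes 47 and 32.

32

Insert 54: tree is empty, so 54 becomes the root.
Insert 51: 51 < 54 → go left. Place as left child of 54.
Insert 32: 32 < 54 → go left; 32 < 51 → go left. Place as left child of 51.
Insert 70: 70 > 54 → go right. Place as right child of 54.
Insert 66: 66 > 54 → go right; 66 < 70 → go left. Place as left child of 70.
Insert 25: 25 < 54 → go left; 25 < 51 → go left; 25 < 32 → go left. Place as left child of 32.
Insert 34: 34 < 54 → go left; 34 < 51 → go left; 34 > 32 → go right. Place as right child of 32.
Insert 63: 63 > 54 → go right; 63 < 70 → go left; 63 < 66 → go left. Place as left child of 66.
Insert 68: 68 > 54 → go right; 68 < 70 → go left; 68 > 66 → go right. Place as right child of 66.
Insert 24: 24 < 54 → go left; 24 < 51 → go left; 24 < 32 → go left; 24 < 25 → go left. Place as left child of 25.
Insert 55: 55 > 54 → go right; 55 < 70 → go left; 55 < 66 → go left; 55 < 63 → go left. Place as left child of 63.
Insert 22: 22 < 54 → go left; 22 < 51 → go left; 22 < 32 → go left; 22 < 25 → go left; 22 < 24 → go left. Place as left child of 24.
Insert 47: 47 < 54 → go left; 47 < 51 → go left; 47 > 32 → go right; 47 > 34 → go right. Place as right child of 34.
Insert 60: 60 > 54 → go right; 60 < 70 → go left; 60 < 66 → go left; 60 < 63 → go left; 60 > 55 → go right. Place as right child of 55.

Path to 47: 54 → 51 → 32 → 34 → 47
Path to 32: 54 → 51 → 32
32 lies on both paths and is an ancestor of the other node.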